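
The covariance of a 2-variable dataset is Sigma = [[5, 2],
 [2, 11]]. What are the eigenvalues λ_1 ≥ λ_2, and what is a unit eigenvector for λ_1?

Step 1 — characteristic polynomial of 2×2 Sigma:
  det(Sigma - λI) = λ² - trace · λ + det = 0.
  trace = 5 + 11 = 16, det = 5·11 - (2)² = 51.
Step 2 — discriminant:
  Δ = trace² - 4·det = 256 - 204 = 52.
Step 3 — eigenvalues:
  λ = (trace ± √Δ)/2 = (16 ± 7.2111)/2,
  λ_1 = 11.6056,  λ_2 = 4.3944.

Step 4 — unit eigenvector for λ_1: solve (Sigma - λ_1 I)v = 0. First row:
  (5 - 11.6056)·v_x + (2)·v_y = 0, i.e. (-6.6056)·v_x + (2)·v_y = 0,
  so v ∝ (b, λ_1 - a) = (2, 6.6056) = u.
  ||u|| = √((2)² + (6.6056)²) = √(47.6333) ≈ 6.9017,
  v_1 = u/||u|| ≈ (0.2898, 0.9571) (||v_1|| = 1).

λ_1 = 11.6056,  λ_2 = 4.3944;  v_1 ≈ (0.2898, 0.9571)


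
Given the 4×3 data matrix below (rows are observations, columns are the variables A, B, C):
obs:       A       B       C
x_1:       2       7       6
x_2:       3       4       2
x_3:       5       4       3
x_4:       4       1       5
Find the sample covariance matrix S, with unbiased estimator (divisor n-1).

Step 1 — column means:
  mean(A) = (2 + 3 + 5 + 4) / 4 = 14/4 = 3.5
  mean(B) = (7 + 4 + 4 + 1) / 4 = 16/4 = 4
  mean(C) = (6 + 2 + 3 + 5) / 4 = 16/4 = 4

Step 2 — sample covariance S[i,j] = (1/(n-1)) · Σ_k (x_{k,i} - mean_i) · (x_{k,j} - mean_j), with n-1 = 3.
  S[A,A] = ((-1.5)·(-1.5) + (-0.5)·(-0.5) + (1.5)·(1.5) + (0.5)·(0.5)) / 3 = 5/3 = 1.6667
  S[A,B] = ((-1.5)·(3) + (-0.5)·(0) + (1.5)·(0) + (0.5)·(-3)) / 3 = -6/3 = -2
  S[A,C] = ((-1.5)·(2) + (-0.5)·(-2) + (1.5)·(-1) + (0.5)·(1)) / 3 = -3/3 = -1
  S[B,B] = ((3)·(3) + (0)·(0) + (0)·(0) + (-3)·(-3)) / 3 = 18/3 = 6
  S[B,C] = ((3)·(2) + (0)·(-2) + (0)·(-1) + (-3)·(1)) / 3 = 3/3 = 1
  S[C,C] = ((2)·(2) + (-2)·(-2) + (-1)·(-1) + (1)·(1)) / 3 = 10/3 = 3.3333

S is symmetric (S[j,i] = S[i,j]). Assembling:

S = [[1.6667, -2, -1],
 [-2, 6, 1],
 [-1, 1, 3.3333]]


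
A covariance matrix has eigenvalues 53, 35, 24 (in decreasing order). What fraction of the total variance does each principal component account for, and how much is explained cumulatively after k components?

Step 1 — total variance = trace(Sigma) = Σ λ_i = 53 + 35 + 24 = 112.

Step 2 — fraction explained by component i = λ_i / Σ λ:
  PC1: 53/112 = 0.4732
  PC2: 35/112 = 0.3125
  PC3: 24/112 = 0.2143

Step 3 — cumulative fraction after k components = (λ_1 + ... + λ_k) / Σ λ:
  k = 1: 53/112 = 0.4732
  k = 2: (53 + 35)/112 = 88/112 = 0.7857
  k = 3: (53 + 35 + 24)/112 = 112/112 = 1

Summary (fraction, with percent):

explained: PC1 0.4732 (47.32%), PC2 0.3125 (31.25%), PC3 0.2143 (21.43%);  cumulative: 0.4732, 0.7857, 1


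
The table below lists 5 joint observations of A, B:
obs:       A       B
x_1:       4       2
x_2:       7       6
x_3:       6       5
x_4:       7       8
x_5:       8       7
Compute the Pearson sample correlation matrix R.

Step 1 — column means:
  mean(A) = (4 + 7 + 6 + 7 + 8) / 5 = 32/5 = 6.4
  mean(B) = (2 + 6 + 5 + 8 + 7) / 5 = 28/5 = 5.6

Step 2 — sample variances and covariances s[i,j] = (1/(n-1)) · Σ_k (x_{k,i} - mean_i) · (x_{k,j} - mean_j), with n-1 = 4:
  s[A,A] = ((-2.4)·(-2.4) + (0.6)·(0.6) + (-0.4)·(-0.4) + (0.6)·(0.6) + (1.6)·(1.6)) / 4 = 9.2/4 = 2.3
  s[A,B] = ((-2.4)·(-3.6) + (0.6)·(0.4) + (-0.4)·(-0.6) + (0.6)·(2.4) + (1.6)·(1.4)) / 4 = 12.8/4 = 3.2
  s[B,B] = ((-3.6)·(-3.6) + (0.4)·(0.4) + (-0.6)·(-0.6) + (2.4)·(2.4) + (1.4)·(1.4)) / 4 = 21.2/4 = 5.3
  Sample standard deviations s_i = √(s[i,i]):
  s(A) = √(2.3) = 1.5166
  s(B) = √(5.3) = 2.3022

Step 3 — r_{ij} = s_{ij} / (s_i · s_j):
  r[A,A] = 1 (diagonal).
  r[A,B] = 3.2 / (1.5166 · 2.3022) = 3.2 / 3.4914 = 0.9165
  r[B,B] = 1 (diagonal).

R is symmetric with unit diagonal. Assembling:

R = [[1, 0.9165],
 [0.9165, 1]]


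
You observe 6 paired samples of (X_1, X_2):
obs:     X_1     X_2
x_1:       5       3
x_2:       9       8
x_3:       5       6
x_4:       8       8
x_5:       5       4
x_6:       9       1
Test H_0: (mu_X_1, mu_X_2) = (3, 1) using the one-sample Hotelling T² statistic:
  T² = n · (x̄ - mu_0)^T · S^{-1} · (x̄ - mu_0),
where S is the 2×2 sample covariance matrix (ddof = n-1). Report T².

Step 1 — sample mean vector:
  mean(X_1) = (5 + 9 + 5 + 8 + 5 + 9) / 6 = 41/6 = 6.8333
  mean(X_2) = (3 + 8 + 6 + 8 + 4 + 1) / 6 = 30/6 = 5
  x̄ = (6.8333, 5),  deviation x̄ - mu_0 = (6.8333, 5) - (3, 1) = (3.8333, 4).

Step 2 — sample covariance matrix, S[i,j] = (1/(n-1)) · Σ_k (x_{k,i} - mean_i) · (x_{k,j} - mean_j), divisor n-1 = 5:
  S[X_1,X_1] = ((-1.8333)·(-1.8333) + (2.1667)·(2.1667) + (-1.8333)·(-1.8333) + (1.1667)·(1.1667) + (-1.8333)·(-1.8333) + (2.1667)·(2.1667)) / 5 = 20.8333/5 = 4.1667
  S[X_1,X_2] = ((-1.8333)·(-2) + (2.1667)·(3) + (-1.8333)·(1) + (1.1667)·(3) + (-1.8333)·(-1) + (2.1667)·(-4)) / 5 = 5/5 = 1
  S[X_2,X_2] = ((-2)·(-2) + (3)·(3) + (1)·(1) + (3)·(3) + (-1)·(-1) + (-4)·(-4)) / 5 = 40/5 = 8
  S = [[4.1667, 1],
 [1, 8]].

Step 3 — invert S. det(S) = 4.1667·8 - (1)² = 32.3333.
  S^{-1} = (1/det) · [[d, -b], [-b, a]] = [[0.2474, -0.0309],
 [-0.0309, 0.1289]].

Step 4 — quadratic form (x̄ - mu_0)^T · S^{-1} · (x̄ - mu_0):
  S^{-1} · (x̄ - mu_0) = (0.8247, 0.3969),
  (x̄ - mu_0)^T · [...] = (3.8333)·(0.8247) + (4)·(0.3969) = 4.7491.

Step 5 — scale by n: T² = 6 · 4.7491 = 28.4948.

T² ≈ 28.4948


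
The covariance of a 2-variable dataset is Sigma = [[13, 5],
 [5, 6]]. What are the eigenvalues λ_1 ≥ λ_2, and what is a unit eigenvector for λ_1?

Step 1 — characteristic polynomial of 2×2 Sigma:
  det(Sigma - λI) = λ² - trace · λ + det = 0.
  trace = 13 + 6 = 19, det = 13·6 - (5)² = 53.
Step 2 — discriminant:
  Δ = trace² - 4·det = 361 - 212 = 149.
Step 3 — eigenvalues:
  λ = (trace ± √Δ)/2 = (19 ± 12.2066)/2,
  λ_1 = 15.6033,  λ_2 = 3.3967.

Step 4 — unit eigenvector for λ_1: solve (Sigma - λ_1 I)v = 0. First row:
  (13 - 15.6033)·v_x + (5)·v_y = 0, i.e. (-2.6033)·v_x + (5)·v_y = 0,
  so v ∝ (b, λ_1 - a) = (5, 2.6033) = u.
  ||u|| = √((5)² + (2.6033)²) = √(31.7771) ≈ 5.6371,
  v_1 = u/||u|| ≈ (0.887, 0.4618) (||v_1|| = 1).

λ_1 = 15.6033,  λ_2 = 3.3967;  v_1 ≈ (0.887, 0.4618)


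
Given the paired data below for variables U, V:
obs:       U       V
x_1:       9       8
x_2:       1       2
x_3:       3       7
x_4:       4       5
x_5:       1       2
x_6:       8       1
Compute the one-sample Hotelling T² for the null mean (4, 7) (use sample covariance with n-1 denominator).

Step 1 — sample mean vector:
  mean(U) = (9 + 1 + 3 + 4 + 1 + 8) / 6 = 26/6 = 4.3333
  mean(V) = (8 + 2 + 7 + 5 + 2 + 1) / 6 = 25/6 = 4.1667
  x̄ = (4.3333, 4.1667),  deviation x̄ - mu_0 = (4.3333, 4.1667) - (4, 7) = (0.3333, -2.8333).

Step 2 — sample covariance matrix, S[i,j] = (1/(n-1)) · Σ_k (x_{k,i} - mean_i) · (x_{k,j} - mean_j), divisor n-1 = 5:
  S[U,U] = ((4.6667)·(4.6667) + (-3.3333)·(-3.3333) + (-1.3333)·(-1.3333) + (-0.3333)·(-0.3333) + (-3.3333)·(-3.3333) + (3.6667)·(3.6667)) / 5 = 59.3333/5 = 11.8667
  S[U,V] = ((4.6667)·(3.8333) + (-3.3333)·(-2.1667) + (-1.3333)·(2.8333) + (-0.3333)·(0.8333) + (-3.3333)·(-2.1667) + (3.6667)·(-3.1667)) / 5 = 16.6667/5 = 3.3333
  S[V,V] = ((3.8333)·(3.8333) + (-2.1667)·(-2.1667) + (2.8333)·(2.8333) + (0.8333)·(0.8333) + (-2.1667)·(-2.1667) + (-3.1667)·(-3.1667)) / 5 = 42.8333/5 = 8.5667
  S = [[11.8667, 3.3333],
 [3.3333, 8.5667]].

Step 3 — invert S. det(S) = 11.8667·8.5667 - (3.3333)² = 90.5467.
  S^{-1} = (1/det) · [[d, -b], [-b, a]] = [[0.0946, -0.0368],
 [-0.0368, 0.1311]].

Step 4 — quadratic form (x̄ - mu_0)^T · S^{-1} · (x̄ - mu_0):
  S^{-1} · (x̄ - mu_0) = (0.1358, -0.3836),
  (x̄ - mu_0)^T · [...] = (0.3333)·(0.1358) + (-2.8333)·(-0.3836) = 1.1321.

Step 5 — scale by n: T² = 6 · 1.1321 = 6.7928.

T² ≈ 6.7928


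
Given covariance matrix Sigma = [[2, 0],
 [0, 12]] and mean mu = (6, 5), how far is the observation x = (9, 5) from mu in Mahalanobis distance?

Step 1 — centre the observation: (x - mu) = (3, 0).

Step 2 — invert Sigma. det(Sigma) = 2·12 - (0)² = 24.
  Sigma^{-1} = (1/det) · [[d, -b], [-b, a]] = [[0.5, 0],
 [0, 0.0833]].

Step 3 — form the quadratic (x - mu)^T · Sigma^{-1} · (x - mu):
  Sigma^{-1} · (x - mu) = (1.5, 0).
  (x - mu)^T · [Sigma^{-1} · (x - mu)] = (3)·(1.5) + (0)·(0) = 4.5.

Step 4 — take square root: d = √(4.5) ≈ 2.1213.

d(x, mu) = √(4.5) ≈ 2.1213


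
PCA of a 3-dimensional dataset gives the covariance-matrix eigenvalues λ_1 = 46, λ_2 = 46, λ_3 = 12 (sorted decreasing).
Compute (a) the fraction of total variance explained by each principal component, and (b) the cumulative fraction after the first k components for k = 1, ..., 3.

Step 1 — total variance = trace(Sigma) = Σ λ_i = 46 + 46 + 12 = 104.

Step 2 — fraction explained by component i = λ_i / Σ λ:
  PC1: 46/104 = 0.4423
  PC2: 46/104 = 0.4423
  PC3: 12/104 = 0.1154

Step 3 — cumulative fraction after k components = (λ_1 + ... + λ_k) / Σ λ:
  k = 1: 46/104 = 0.4423
  k = 2: (46 + 46)/104 = 92/104 = 0.8846
  k = 3: (46 + 46 + 12)/104 = 104/104 = 1

Summary (fraction, with percent):

explained: PC1 0.4423 (44.23%), PC2 0.4423 (44.23%), PC3 0.1154 (11.54%);  cumulative: 0.4423, 0.8846, 1


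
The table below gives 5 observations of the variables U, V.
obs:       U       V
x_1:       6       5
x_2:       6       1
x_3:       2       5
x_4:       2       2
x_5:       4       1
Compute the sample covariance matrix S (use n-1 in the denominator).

Step 1 — column means:
  mean(U) = (6 + 6 + 2 + 2 + 4) / 5 = 20/5 = 4
  mean(V) = (5 + 1 + 5 + 2 + 1) / 5 = 14/5 = 2.8

Step 2 — sample covariance S[i,j] = (1/(n-1)) · Σ_k (x_{k,i} - mean_i) · (x_{k,j} - mean_j), with n-1 = 4.
  S[U,U] = ((2)·(2) + (2)·(2) + (-2)·(-2) + (-2)·(-2) + (0)·(0)) / 4 = 16/4 = 4
  S[U,V] = ((2)·(2.2) + (2)·(-1.8) + (-2)·(2.2) + (-2)·(-0.8) + (0)·(-1.8)) / 4 = -2/4 = -0.5
  S[V,V] = ((2.2)·(2.2) + (-1.8)·(-1.8) + (2.2)·(2.2) + (-0.8)·(-0.8) + (-1.8)·(-1.8)) / 4 = 16.8/4 = 4.2

S is symmetric (S[j,i] = S[i,j]). Assembling:

S = [[4, -0.5],
 [-0.5, 4.2]]


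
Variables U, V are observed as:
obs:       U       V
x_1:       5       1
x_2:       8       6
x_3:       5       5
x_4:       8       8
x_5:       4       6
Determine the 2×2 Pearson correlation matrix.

Step 1 — column means:
  mean(U) = (5 + 8 + 5 + 8 + 4) / 5 = 30/5 = 6
  mean(V) = (1 + 6 + 5 + 8 + 6) / 5 = 26/5 = 5.2

Step 2 — sample variances and covariances s[i,j] = (1/(n-1)) · Σ_k (x_{k,i} - mean_i) · (x_{k,j} - mean_j), with n-1 = 4:
  s[U,U] = ((-1)·(-1) + (2)·(2) + (-1)·(-1) + (2)·(2) + (-2)·(-2)) / 4 = 14/4 = 3.5
  s[U,V] = ((-1)·(-4.2) + (2)·(0.8) + (-1)·(-0.2) + (2)·(2.8) + (-2)·(0.8)) / 4 = 10/4 = 2.5
  s[V,V] = ((-4.2)·(-4.2) + (0.8)·(0.8) + (-0.2)·(-0.2) + (2.8)·(2.8) + (0.8)·(0.8)) / 4 = 26.8/4 = 6.7
  Sample standard deviations s_i = √(s[i,i]):
  s(U) = √(3.5) = 1.8708
  s(V) = √(6.7) = 2.5884

Step 3 — r_{ij} = s_{ij} / (s_i · s_j):
  r[U,U] = 1 (diagonal).
  r[U,V] = 2.5 / (1.8708 · 2.5884) = 2.5 / 4.8425 = 0.5163
  r[V,V] = 1 (diagonal).

R is symmetric with unit diagonal. Assembling:

R = [[1, 0.5163],
 [0.5163, 1]]


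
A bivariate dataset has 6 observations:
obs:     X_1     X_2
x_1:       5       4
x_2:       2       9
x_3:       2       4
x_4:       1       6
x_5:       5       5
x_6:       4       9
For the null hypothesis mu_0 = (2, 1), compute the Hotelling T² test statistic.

Step 1 — sample mean vector:
  mean(X_1) = (5 + 2 + 2 + 1 + 5 + 4) / 6 = 19/6 = 3.1667
  mean(X_2) = (4 + 9 + 4 + 6 + 5 + 9) / 6 = 37/6 = 6.1667
  x̄ = (3.1667, 6.1667),  deviation x̄ - mu_0 = (3.1667, 6.1667) - (2, 1) = (1.1667, 5.1667).

Step 2 — sample covariance matrix, S[i,j] = (1/(n-1)) · Σ_k (x_{k,i} - mean_i) · (x_{k,j} - mean_j), divisor n-1 = 5:
  S[X_1,X_1] = ((1.8333)·(1.8333) + (-1.1667)·(-1.1667) + (-1.1667)·(-1.1667) + (-2.1667)·(-2.1667) + (1.8333)·(1.8333) + (0.8333)·(0.8333)) / 5 = 14.8333/5 = 2.9667
  S[X_1,X_2] = ((1.8333)·(-2.1667) + (-1.1667)·(2.8333) + (-1.1667)·(-2.1667) + (-2.1667)·(-0.1667) + (1.8333)·(-1.1667) + (0.8333)·(2.8333)) / 5 = -4.1667/5 = -0.8333
  S[X_2,X_2] = ((-2.1667)·(-2.1667) + (2.8333)·(2.8333) + (-2.1667)·(-2.1667) + (-0.1667)·(-0.1667) + (-1.1667)·(-1.1667) + (2.8333)·(2.8333)) / 5 = 26.8333/5 = 5.3667
  S = [[2.9667, -0.8333],
 [-0.8333, 5.3667]].

Step 3 — invert S. det(S) = 2.9667·5.3667 - (-0.8333)² = 15.2267.
  S^{-1} = (1/det) · [[d, -b], [-b, a]] = [[0.3525, 0.0547],
 [0.0547, 0.1948]].

Step 4 — quadratic form (x̄ - mu_0)^T · S^{-1} · (x̄ - mu_0):
  S^{-1} · (x̄ - mu_0) = (0.694, 1.0705),
  (x̄ - mu_0)^T · [...] = (1.1667)·(0.694) + (5.1667)·(1.0705) = 6.3405.

Step 5 — scale by n: T² = 6 · 6.3405 = 38.0429.

T² ≈ 38.0429


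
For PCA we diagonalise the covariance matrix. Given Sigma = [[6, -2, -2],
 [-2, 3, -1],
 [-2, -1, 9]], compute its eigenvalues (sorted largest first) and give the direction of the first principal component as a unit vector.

Step 1 — characteristic polynomial p(λ) = det(λI - Sigma) = λ³ - tr·λ² + c_1·λ - det, where tr = trace, c_1 = sum of the principal 2×2 minors, det = det(Sigma):
  tr = 6 + 3 + 9 = 18,
  c_1 = (6·3 - (-2)²) + (6·9 - (-2)²) + (3·9 - (-1)²) = 14 + 50 + 26 = 90,
  det = 6·(3·9 - (-1)²) - (-2)·((-2)·9 - (-1)·(-2)) + (-2)·((-2)·(-1) - 3·(-2)) = 6·(26) - (-2)·(-20) + (-2)·(8) = 100.
  So p(λ) = λ³ - 18λ² + 90λ - 100.
Step 2 — look for an integer root (rational root theorem: any rational root is an integer divisor of 100). Testing λ = 10:
  p(10) = 1000 - 1800 + 900 - 100 = 0  ✓
  Dividing out (λ - 10): p(λ) = (λ - 10)(λ² - 8λ + 10).
Step 3 — remaining eigenvalues from the quadratic λ² - 8λ + 10 = 0:
  Δ = 8² - 4·10 = 64 - 40 = 24,  λ = (8 ± √24)/2 = (8 ± 4.899)/2 ≈ 6.4495 or 1.5505.
  Sorted: λ_1 = 10,  λ_2 = 6.4495,  λ_3 = 1.5505  (check: sum = 18 = tr ✓).

Step 4 — unit eigenvector for λ_1 = 10: v spans the null space of (Sigma - λ_1 I), whose rows are
  r_1 = (-4, -2, -2),  r_2 = (-2, -7, -1),  r_3 = (-2, -1, -1).
  v is orthogonal to every row, so take v ∝ r_1 × r_2 = ((-2)·(-1) - (-2)·(-7), (-2)·(-2) - (-4)·(-1), (-4)·(-7) - (-2)·(-2)) = (-12, 0, 24).
  Rescale (divide by 12; multiply by -1 so the first nonzero entry is positive): u = (1, 0, -2).
  ||u|| = √((1)² + (0)² + (-2)²) = √(5) ≈ 2.2361,  v_1 = u/||u|| ≈ (0.4472, 0, -0.8944) (||v_1|| = 1).

λ_1 = 10,  λ_2 = 6.4495,  λ_3 = 1.5505;  v_1 ≈ (0.4472, 0, -0.8944)


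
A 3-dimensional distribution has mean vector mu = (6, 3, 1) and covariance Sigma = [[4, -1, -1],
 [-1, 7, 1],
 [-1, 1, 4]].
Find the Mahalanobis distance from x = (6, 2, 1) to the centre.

Step 1 — centre the observation: (x - mu) = (0, -1, 0).

Step 2 — invert Sigma (cofactor / det for 3×3, or solve directly):
  Sigma^{-1} = [[0.2727, 0.0303, 0.0606],
 [0.0303, 0.1515, -0.0303],
 [0.0606, -0.0303, 0.2727]].

Step 3 — form the quadratic (x - mu)^T · Sigma^{-1} · (x - mu):
  Sigma^{-1} · (x - mu) = (-0.0303, -0.1515, 0.0303).
  (x - mu)^T · [Sigma^{-1} · (x - mu)] = (0)·(-0.0303) + (-1)·(-0.1515) + (0)·(0.0303) = 0.1515.

Step 4 — take square root: d = √(0.1515) ≈ 0.3892.

d(x, mu) = √(0.1515) ≈ 0.3892


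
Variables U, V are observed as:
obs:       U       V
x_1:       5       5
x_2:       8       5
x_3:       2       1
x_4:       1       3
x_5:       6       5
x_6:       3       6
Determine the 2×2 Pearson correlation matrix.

Step 1 — column means:
  mean(U) = (5 + 8 + 2 + 1 + 6 + 3) / 6 = 25/6 = 4.1667
  mean(V) = (5 + 5 + 1 + 3 + 5 + 6) / 6 = 25/6 = 4.1667

Step 2 — sample variances and covariances s[i,j] = (1/(n-1)) · Σ_k (x_{k,i} - mean_i) · (x_{k,j} - mean_j), with n-1 = 5:
  s[U,U] = ((0.8333)·(0.8333) + (3.8333)·(3.8333) + (-2.1667)·(-2.1667) + (-3.1667)·(-3.1667) + (1.8333)·(1.8333) + (-1.1667)·(-1.1667)) / 5 = 34.8333/5 = 6.9667
  s[U,V] = ((0.8333)·(0.8333) + (3.8333)·(0.8333) + (-2.1667)·(-3.1667) + (-3.1667)·(-1.1667) + (1.8333)·(0.8333) + (-1.1667)·(1.8333)) / 5 = 13.8333/5 = 2.7667
  s[V,V] = ((0.8333)·(0.8333) + (0.8333)·(0.8333) + (-3.1667)·(-3.1667) + (-1.1667)·(-1.1667) + (0.8333)·(0.8333) + (1.8333)·(1.8333)) / 5 = 16.8333/5 = 3.3667
  Sample standard deviations s_i = √(s[i,i]):
  s(U) = √(6.9667) = 2.6394
  s(V) = √(3.3667) = 1.8348

Step 3 — r_{ij} = s_{ij} / (s_i · s_j):
  r[U,U] = 1 (diagonal).
  r[U,V] = 2.7667 / (2.6394 · 1.8348) = 2.7667 / 4.843 = 0.5713
  r[V,V] = 1 (diagonal).

R is symmetric with unit diagonal. Assembling:

R = [[1, 0.5713],
 [0.5713, 1]]


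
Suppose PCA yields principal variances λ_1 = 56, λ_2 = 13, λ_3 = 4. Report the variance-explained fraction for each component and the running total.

Step 1 — total variance = trace(Sigma) = Σ λ_i = 56 + 13 + 4 = 73.

Step 2 — fraction explained by component i = λ_i / Σ λ:
  PC1: 56/73 = 0.7671
  PC2: 13/73 = 0.1781
  PC3: 4/73 = 0.0548

Step 3 — cumulative fraction after k components = (λ_1 + ... + λ_k) / Σ λ:
  k = 1: 56/73 = 0.7671
  k = 2: (56 + 13)/73 = 69/73 = 0.9452
  k = 3: (56 + 13 + 4)/73 = 73/73 = 1

Summary (fraction, with percent):

explained: PC1 0.7671 (76.71%), PC2 0.1781 (17.81%), PC3 0.0548 (5.48%);  cumulative: 0.7671, 0.9452, 1


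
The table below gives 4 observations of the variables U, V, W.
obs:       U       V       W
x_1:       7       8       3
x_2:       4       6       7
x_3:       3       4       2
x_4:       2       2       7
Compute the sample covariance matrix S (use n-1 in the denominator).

Step 1 — column means:
  mean(U) = (7 + 4 + 3 + 2) / 4 = 16/4 = 4
  mean(V) = (8 + 6 + 4 + 2) / 4 = 20/4 = 5
  mean(W) = (3 + 7 + 2 + 7) / 4 = 19/4 = 4.75

Step 2 — sample covariance S[i,j] = (1/(n-1)) · Σ_k (x_{k,i} - mean_i) · (x_{k,j} - mean_j), with n-1 = 3.
  S[U,U] = ((3)·(3) + (0)·(0) + (-1)·(-1) + (-2)·(-2)) / 3 = 14/3 = 4.6667
  S[U,V] = ((3)·(3) + (0)·(1) + (-1)·(-1) + (-2)·(-3)) / 3 = 16/3 = 5.3333
  S[U,W] = ((3)·(-1.75) + (0)·(2.25) + (-1)·(-2.75) + (-2)·(2.25)) / 3 = -7/3 = -2.3333
  S[V,V] = ((3)·(3) + (1)·(1) + (-1)·(-1) + (-3)·(-3)) / 3 = 20/3 = 6.6667
  S[V,W] = ((3)·(-1.75) + (1)·(2.25) + (-1)·(-2.75) + (-3)·(2.25)) / 3 = -7/3 = -2.3333
  S[W,W] = ((-1.75)·(-1.75) + (2.25)·(2.25) + (-2.75)·(-2.75) + (2.25)·(2.25)) / 3 = 20.75/3 = 6.9167

S is symmetric (S[j,i] = S[i,j]). Assembling:

S = [[4.6667, 5.3333, -2.3333],
 [5.3333, 6.6667, -2.3333],
 [-2.3333, -2.3333, 6.9167]]


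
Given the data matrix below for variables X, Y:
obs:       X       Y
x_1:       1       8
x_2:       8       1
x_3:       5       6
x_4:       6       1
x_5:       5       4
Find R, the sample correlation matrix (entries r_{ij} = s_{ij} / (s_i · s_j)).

Step 1 — column means:
  mean(X) = (1 + 8 + 5 + 6 + 5) / 5 = 25/5 = 5
  mean(Y) = (8 + 1 + 6 + 1 + 4) / 5 = 20/5 = 4

Step 2 — sample variances and covariances s[i,j] = (1/(n-1)) · Σ_k (x_{k,i} - mean_i) · (x_{k,j} - mean_j), with n-1 = 4:
  s[X,X] = ((-4)·(-4) + (3)·(3) + (0)·(0) + (1)·(1) + (0)·(0)) / 4 = 26/4 = 6.5
  s[X,Y] = ((-4)·(4) + (3)·(-3) + (0)·(2) + (1)·(-3) + (0)·(0)) / 4 = -28/4 = -7
  s[Y,Y] = ((4)·(4) + (-3)·(-3) + (2)·(2) + (-3)·(-3) + (0)·(0)) / 4 = 38/4 = 9.5
  Sample standard deviations s_i = √(s[i,i]):
  s(X) = √(6.5) = 2.5495
  s(Y) = √(9.5) = 3.0822

Step 3 — r_{ij} = s_{ij} / (s_i · s_j):
  r[X,X] = 1 (diagonal).
  r[X,Y] = -7 / (2.5495 · 3.0822) = -7 / 7.8581 = -0.8908
  r[Y,Y] = 1 (diagonal).

R is symmetric with unit diagonal. Assembling:

R = [[1, -0.8908],
 [-0.8908, 1]]


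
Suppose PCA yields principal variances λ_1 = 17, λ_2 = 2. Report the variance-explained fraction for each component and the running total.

Step 1 — total variance = trace(Sigma) = Σ λ_i = 17 + 2 = 19.

Step 2 — fraction explained by component i = λ_i / Σ λ:
  PC1: 17/19 = 0.8947
  PC2: 2/19 = 0.1053

Step 3 — cumulative fraction after k components = (λ_1 + ... + λ_k) / Σ λ:
  k = 1: 17/19 = 0.8947
  k = 2: (17 + 2)/19 = 19/19 = 1

Summary (fraction, with percent):

explained: PC1 0.8947 (89.47%), PC2 0.1053 (10.53%);  cumulative: 0.8947, 1


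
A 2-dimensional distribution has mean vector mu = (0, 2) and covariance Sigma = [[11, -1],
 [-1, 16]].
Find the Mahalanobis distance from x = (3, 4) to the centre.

Step 1 — centre the observation: (x - mu) = (3, 2).

Step 2 — invert Sigma. det(Sigma) = 11·16 - (-1)² = 175.
  Sigma^{-1} = (1/det) · [[d, -b], [-b, a]] = [[0.0914, 0.0057],
 [0.0057, 0.0629]].

Step 3 — form the quadratic (x - mu)^T · Sigma^{-1} · (x - mu):
  Sigma^{-1} · (x - mu) = (0.2857, 0.1429).
  (x - mu)^T · [Sigma^{-1} · (x - mu)] = (3)·(0.2857) + (2)·(0.1429) = 1.1429.

Step 4 — take square root: d = √(1.1429) ≈ 1.069.

d(x, mu) = √(1.1429) ≈ 1.069


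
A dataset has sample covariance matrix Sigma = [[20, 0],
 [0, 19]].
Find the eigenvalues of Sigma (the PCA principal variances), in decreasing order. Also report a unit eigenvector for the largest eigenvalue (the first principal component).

Step 1 — characteristic polynomial of 2×2 Sigma:
  det(Sigma - λI) = λ² - trace · λ + det = 0.
  trace = 20 + 19 = 39, det = 20·19 - (0)² = 380.
Step 2 — discriminant:
  Δ = trace² - 4·det = 1521 - 1520 = 1.
Step 3 — eigenvalues:
  λ = (trace ± √Δ)/2 = (39 ± 1)/2,
  λ_1 = 20,  λ_2 = 19.

Step 4 — unit eigenvector for λ_1: Sigma is diagonal, so its eigenvectors are the coordinate axes. λ_1 = 20 is the diagonal entry on the first coordinate axis, hence
  v_1 = (1, 0) (||v_1|| = 1).

λ_1 = 20,  λ_2 = 19;  v_1 ≈ (1, 0)


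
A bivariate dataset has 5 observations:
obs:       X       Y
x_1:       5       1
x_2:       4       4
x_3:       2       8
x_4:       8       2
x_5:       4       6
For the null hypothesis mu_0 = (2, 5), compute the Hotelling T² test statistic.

Step 1 — sample mean vector:
  mean(X) = (5 + 4 + 2 + 8 + 4) / 5 = 23/5 = 4.6
  mean(Y) = (1 + 4 + 8 + 2 + 6) / 5 = 21/5 = 4.2
  x̄ = (4.6, 4.2),  deviation x̄ - mu_0 = (4.6, 4.2) - (2, 5) = (2.6, -0.8).

Step 2 — sample covariance matrix, S[i,j] = (1/(n-1)) · Σ_k (x_{k,i} - mean_i) · (x_{k,j} - mean_j), divisor n-1 = 4:
  S[X,X] = ((0.4)·(0.4) + (-0.6)·(-0.6) + (-2.6)·(-2.6) + (3.4)·(3.4) + (-0.6)·(-0.6)) / 4 = 19.2/4 = 4.8
  S[X,Y] = ((0.4)·(-3.2) + (-0.6)·(-0.2) + (-2.6)·(3.8) + (3.4)·(-2.2) + (-0.6)·(1.8)) / 4 = -19.6/4 = -4.9
  S[Y,Y] = ((-3.2)·(-3.2) + (-0.2)·(-0.2) + (3.8)·(3.8) + (-2.2)·(-2.2) + (1.8)·(1.8)) / 4 = 32.8/4 = 8.2
  S = [[4.8, -4.9],
 [-4.9, 8.2]].

Step 3 — invert S. det(S) = 4.8·8.2 - (-4.9)² = 15.35.
  S^{-1} = (1/det) · [[d, -b], [-b, a]] = [[0.5342, 0.3192],
 [0.3192, 0.3127]].

Step 4 — quadratic form (x̄ - mu_0)^T · S^{-1} · (x̄ - mu_0):
  S^{-1} · (x̄ - mu_0) = (1.1336, 0.5798),
  (x̄ - mu_0)^T · [...] = (2.6)·(1.1336) + (-0.8)·(0.5798) = 2.4834.

Step 5 — scale by n: T² = 5 · 2.4834 = 12.4169.

T² ≈ 12.4169


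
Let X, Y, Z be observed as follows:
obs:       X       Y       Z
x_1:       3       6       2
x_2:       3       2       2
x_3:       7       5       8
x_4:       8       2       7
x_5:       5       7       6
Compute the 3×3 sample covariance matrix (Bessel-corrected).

Step 1 — column means:
  mean(X) = (3 + 3 + 7 + 8 + 5) / 5 = 26/5 = 5.2
  mean(Y) = (6 + 2 + 5 + 2 + 7) / 5 = 22/5 = 4.4
  mean(Z) = (2 + 2 + 8 + 7 + 6) / 5 = 25/5 = 5

Step 2 — sample covariance S[i,j] = (1/(n-1)) · Σ_k (x_{k,i} - mean_i) · (x_{k,j} - mean_j), with n-1 = 4.
  S[X,X] = ((-2.2)·(-2.2) + (-2.2)·(-2.2) + (1.8)·(1.8) + (2.8)·(2.8) + (-0.2)·(-0.2)) / 4 = 20.8/4 = 5.2
  S[X,Y] = ((-2.2)·(1.6) + (-2.2)·(-2.4) + (1.8)·(0.6) + (2.8)·(-2.4) + (-0.2)·(2.6)) / 4 = -4.4/4 = -1.1
  S[X,Z] = ((-2.2)·(-3) + (-2.2)·(-3) + (1.8)·(3) + (2.8)·(2) + (-0.2)·(1)) / 4 = 24/4 = 6
  S[Y,Y] = ((1.6)·(1.6) + (-2.4)·(-2.4) + (0.6)·(0.6) + (-2.4)·(-2.4) + (2.6)·(2.6)) / 4 = 21.2/4 = 5.3
  S[Y,Z] = ((1.6)·(-3) + (-2.4)·(-3) + (0.6)·(3) + (-2.4)·(2) + (2.6)·(1)) / 4 = 2/4 = 0.5
  S[Z,Z] = ((-3)·(-3) + (-3)·(-3) + (3)·(3) + (2)·(2) + (1)·(1)) / 4 = 32/4 = 8

S is symmetric (S[j,i] = S[i,j]). Assembling:

S = [[5.2, -1.1, 6],
 [-1.1, 5.3, 0.5],
 [6, 0.5, 8]]


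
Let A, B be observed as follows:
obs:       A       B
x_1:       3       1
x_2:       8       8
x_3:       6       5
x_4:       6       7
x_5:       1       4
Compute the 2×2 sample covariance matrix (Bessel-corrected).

Step 1 — column means:
  mean(A) = (3 + 8 + 6 + 6 + 1) / 5 = 24/5 = 4.8
  mean(B) = (1 + 8 + 5 + 7 + 4) / 5 = 25/5 = 5

Step 2 — sample covariance S[i,j] = (1/(n-1)) · Σ_k (x_{k,i} - mean_i) · (x_{k,j} - mean_j), with n-1 = 4.
  S[A,A] = ((-1.8)·(-1.8) + (3.2)·(3.2) + (1.2)·(1.2) + (1.2)·(1.2) + (-3.8)·(-3.8)) / 4 = 30.8/4 = 7.7
  S[A,B] = ((-1.8)·(-4) + (3.2)·(3) + (1.2)·(0) + (1.2)·(2) + (-3.8)·(-1)) / 4 = 23/4 = 5.75
  S[B,B] = ((-4)·(-4) + (3)·(3) + (0)·(0) + (2)·(2) + (-1)·(-1)) / 4 = 30/4 = 7.5

S is symmetric (S[j,i] = S[i,j]). Assembling:

S = [[7.7, 5.75],
 [5.75, 7.5]]


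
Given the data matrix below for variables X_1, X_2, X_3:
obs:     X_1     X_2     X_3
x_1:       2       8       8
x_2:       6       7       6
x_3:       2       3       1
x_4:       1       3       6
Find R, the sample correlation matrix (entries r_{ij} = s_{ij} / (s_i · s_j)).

Step 1 — column means:
  mean(X_1) = (2 + 6 + 2 + 1) / 4 = 11/4 = 2.75
  mean(X_2) = (8 + 7 + 3 + 3) / 4 = 21/4 = 5.25
  mean(X_3) = (8 + 6 + 1 + 6) / 4 = 21/4 = 5.25

Step 2 — sample variances and covariances s[i,j] = (1/(n-1)) · Σ_k (x_{k,i} - mean_i) · (x_{k,j} - mean_j), with n-1 = 3:
  s[X_1,X_1] = ((-0.75)·(-0.75) + (3.25)·(3.25) + (-0.75)·(-0.75) + (-1.75)·(-1.75)) / 3 = 14.75/3 = 4.9167
  s[X_1,X_2] = ((-0.75)·(2.75) + (3.25)·(1.75) + (-0.75)·(-2.25) + (-1.75)·(-2.25)) / 3 = 9.25/3 = 3.0833
  s[X_1,X_3] = ((-0.75)·(2.75) + (3.25)·(0.75) + (-0.75)·(-4.25) + (-1.75)·(0.75)) / 3 = 2.25/3 = 0.75
  s[X_2,X_2] = ((2.75)·(2.75) + (1.75)·(1.75) + (-2.25)·(-2.25) + (-2.25)·(-2.25)) / 3 = 20.75/3 = 6.9167
  s[X_2,X_3] = ((2.75)·(2.75) + (1.75)·(0.75) + (-2.25)·(-4.25) + (-2.25)·(0.75)) / 3 = 16.75/3 = 5.5833
  s[X_3,X_3] = ((2.75)·(2.75) + (0.75)·(0.75) + (-4.25)·(-4.25) + (0.75)·(0.75)) / 3 = 26.75/3 = 8.9167
  Sample standard deviations s_i = √(s[i,i]):
  s(X_1) = √(4.9167) = 2.2174
  s(X_2) = √(6.9167) = 2.63
  s(X_3) = √(8.9167) = 2.9861

Step 3 — r_{ij} = s_{ij} / (s_i · s_j):
  r[X_1,X_1] = 1 (diagonal).
  r[X_1,X_2] = 3.0833 / (2.2174 · 2.63) = 3.0833 / 5.8315 = 0.5287
  r[X_1,X_3] = 0.75 / (2.2174 · 2.9861) = 0.75 / 6.6212 = 0.1133
  r[X_2,X_2] = 1 (diagonal).
  r[X_2,X_3] = 5.5833 / (2.63 · 2.9861) = 5.5833 / 7.8533 = 0.711
  r[X_3,X_3] = 1 (diagonal).

R is symmetric with unit diagonal. Assembling:

R = [[1, 0.5287, 0.1133],
 [0.5287, 1, 0.711],
 [0.1133, 0.711, 1]]


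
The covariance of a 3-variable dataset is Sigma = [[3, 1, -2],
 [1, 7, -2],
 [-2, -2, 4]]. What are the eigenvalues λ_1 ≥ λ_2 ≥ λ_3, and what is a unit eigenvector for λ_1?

Step 1 — characteristic polynomial p(λ) = det(λI - Sigma) = λ³ - tr·λ² + c_1·λ - det, where tr = trace, c_1 = sum of the principal 2×2 minors, det = det(Sigma):
  tr = 3 + 7 + 4 = 14,
  c_1 = (3·7 - (1)²) + (3·4 - (-2)²) + (7·4 - (-2)²) = 20 + 8 + 24 = 52,
  det = 3·(7·4 - (-2)²) - (1)·((1)·4 - (-2)·(-2)) + (-2)·((1)·(-2) - 7·(-2)) = 3·(24) - (1)·(0) + (-2)·(12) = 48.
  So p(λ) = λ³ - 14λ² + 52λ - 48.
Step 2 — look for an integer root (rational root theorem: any rational root is an integer divisor of 48). Testing λ = 4:
  p(4) = 64 - 224 + 208 - 48 = 0  ✓
  Dividing out (λ - 4): p(λ) = (λ - 4)(λ² - 10λ + 12).
Step 3 — remaining eigenvalues from the quadratic λ² - 10λ + 12 = 0:
  Δ = 10² - 4·12 = 100 - 48 = 52,  λ = (10 ± √52)/2 = (10 ± 7.2111)/2 ≈ 8.6056 or 1.3944.
  Sorted: λ_1 = 8.6056,  λ_2 = 4,  λ_3 = 1.3944  (check: sum = 14 = tr ✓).

Step 4 — unit eigenvector for λ_1 ≈ 8.6056: v spans the null space of (Sigma - λ_1 I), whose rows are
  r_1 = (-5.6056, 1, -2),  r_2 = (1, -1.6056, -2),  r_3 = (-2, -2, -4.6056).
  v is orthogonal to every row, so take v ∝ r_1 × r_2 = ((1)·(-2) - (-2)·(-1.6056), (-2)·(1) - (-5.6056)·(-2), (-5.6056)·(-1.6056) - (1)·(1)) ≈ (-5.2111, -13.2111, 8).
  Rescale (multiply by -1 so the first nonzero entry is positive): u = (5.2111, 13.2111, -8).
  ||u|| = √((5.2111)² + (13.2111)² + (-8)²) = √(265.6888) ≈ 16.3,  v_1 = u/||u|| ≈ (0.3197, 0.8105, -0.4908) (||v_1|| = 1).

λ_1 = 8.6056,  λ_2 = 4,  λ_3 = 1.3944;  v_1 ≈ (0.3197, 0.8105, -0.4908)


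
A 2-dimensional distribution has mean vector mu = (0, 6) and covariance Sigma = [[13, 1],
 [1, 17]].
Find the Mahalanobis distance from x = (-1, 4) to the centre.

Step 1 — centre the observation: (x - mu) = (-1, -2).

Step 2 — invert Sigma. det(Sigma) = 13·17 - (1)² = 220.
  Sigma^{-1} = (1/det) · [[d, -b], [-b, a]] = [[0.0773, -0.0045],
 [-0.0045, 0.0591]].

Step 3 — form the quadratic (x - mu)^T · Sigma^{-1} · (x - mu):
  Sigma^{-1} · (x - mu) = (-0.0682, -0.1136).
  (x - mu)^T · [Sigma^{-1} · (x - mu)] = (-1)·(-0.0682) + (-2)·(-0.1136) = 0.2955.

Step 4 — take square root: d = √(0.2955) ≈ 0.5436.

d(x, mu) = √(0.2955) ≈ 0.5436


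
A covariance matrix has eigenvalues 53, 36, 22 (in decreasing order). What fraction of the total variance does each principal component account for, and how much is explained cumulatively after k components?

Step 1 — total variance = trace(Sigma) = Σ λ_i = 53 + 36 + 22 = 111.

Step 2 — fraction explained by component i = λ_i / Σ λ:
  PC1: 53/111 = 0.4775
  PC2: 36/111 = 0.3243
  PC3: 22/111 = 0.1982

Step 3 — cumulative fraction after k components = (λ_1 + ... + λ_k) / Σ λ:
  k = 1: 53/111 = 0.4775
  k = 2: (53 + 36)/111 = 89/111 = 0.8018
  k = 3: (53 + 36 + 22)/111 = 111/111 = 1

Summary (fraction, with percent):

explained: PC1 0.4775 (47.75%), PC2 0.3243 (32.43%), PC3 0.1982 (19.82%);  cumulative: 0.4775, 0.8018, 1


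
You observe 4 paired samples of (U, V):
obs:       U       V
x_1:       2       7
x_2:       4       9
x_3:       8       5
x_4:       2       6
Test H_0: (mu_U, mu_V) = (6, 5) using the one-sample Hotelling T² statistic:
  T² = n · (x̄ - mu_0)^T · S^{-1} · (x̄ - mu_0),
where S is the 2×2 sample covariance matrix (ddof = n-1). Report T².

Step 1 — sample mean vector:
  mean(U) = (2 + 4 + 8 + 2) / 4 = 16/4 = 4
  mean(V) = (7 + 9 + 5 + 6) / 4 = 27/4 = 6.75
  x̄ = (4, 6.75),  deviation x̄ - mu_0 = (4, 6.75) - (6, 5) = (-2, 1.75).

Step 2 — sample covariance matrix, S[i,j] = (1/(n-1)) · Σ_k (x_{k,i} - mean_i) · (x_{k,j} - mean_j), divisor n-1 = 3:
  S[U,U] = ((-2)·(-2) + (0)·(0) + (4)·(4) + (-2)·(-2)) / 3 = 24/3 = 8
  S[U,V] = ((-2)·(0.25) + (0)·(2.25) + (4)·(-1.75) + (-2)·(-0.75)) / 3 = -6/3 = -2
  S[V,V] = ((0.25)·(0.25) + (2.25)·(2.25) + (-1.75)·(-1.75) + (-0.75)·(-0.75)) / 3 = 8.75/3 = 2.9167
  S = [[8, -2],
 [-2, 2.9167]].

Step 3 — invert S. det(S) = 8·2.9167 - (-2)² = 19.3333.
  S^{-1} = (1/det) · [[d, -b], [-b, a]] = [[0.1509, 0.1034],
 [0.1034, 0.4138]].

Step 4 — quadratic form (x̄ - mu_0)^T · S^{-1} · (x̄ - mu_0):
  S^{-1} · (x̄ - mu_0) = (-0.1207, 0.5172),
  (x̄ - mu_0)^T · [...] = (-2)·(-0.1207) + (1.75)·(0.5172) = 1.1466.

Step 5 — scale by n: T² = 4 · 1.1466 = 4.5862.

T² ≈ 4.5862


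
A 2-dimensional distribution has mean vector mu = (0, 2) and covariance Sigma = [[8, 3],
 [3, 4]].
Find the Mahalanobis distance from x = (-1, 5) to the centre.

Step 1 — centre the observation: (x - mu) = (-1, 3).

Step 2 — invert Sigma. det(Sigma) = 8·4 - (3)² = 23.
  Sigma^{-1} = (1/det) · [[d, -b], [-b, a]] = [[0.1739, -0.1304],
 [-0.1304, 0.3478]].

Step 3 — form the quadratic (x - mu)^T · Sigma^{-1} · (x - mu):
  Sigma^{-1} · (x - mu) = (-0.5652, 1.1739).
  (x - mu)^T · [Sigma^{-1} · (x - mu)] = (-1)·(-0.5652) + (3)·(1.1739) = 4.087.

Step 4 — take square root: d = √(4.087) ≈ 2.0216.

d(x, mu) = √(4.087) ≈ 2.0216


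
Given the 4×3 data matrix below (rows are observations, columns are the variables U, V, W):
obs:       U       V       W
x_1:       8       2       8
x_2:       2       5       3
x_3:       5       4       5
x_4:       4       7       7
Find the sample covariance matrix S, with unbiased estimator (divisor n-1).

Step 1 — column means:
  mean(U) = (8 + 2 + 5 + 4) / 4 = 19/4 = 4.75
  mean(V) = (2 + 5 + 4 + 7) / 4 = 18/4 = 4.5
  mean(W) = (8 + 3 + 5 + 7) / 4 = 23/4 = 5.75

Step 2 — sample covariance S[i,j] = (1/(n-1)) · Σ_k (x_{k,i} - mean_i) · (x_{k,j} - mean_j), with n-1 = 3.
  S[U,U] = ((3.25)·(3.25) + (-2.75)·(-2.75) + (0.25)·(0.25) + (-0.75)·(-0.75)) / 3 = 18.75/3 = 6.25
  S[U,V] = ((3.25)·(-2.5) + (-2.75)·(0.5) + (0.25)·(-0.5) + (-0.75)·(2.5)) / 3 = -11.5/3 = -3.8333
  S[U,W] = ((3.25)·(2.25) + (-2.75)·(-2.75) + (0.25)·(-0.75) + (-0.75)·(1.25)) / 3 = 13.75/3 = 4.5833
  S[V,V] = ((-2.5)·(-2.5) + (0.5)·(0.5) + (-0.5)·(-0.5) + (2.5)·(2.5)) / 3 = 13/3 = 4.3333
  S[V,W] = ((-2.5)·(2.25) + (0.5)·(-2.75) + (-0.5)·(-0.75) + (2.5)·(1.25)) / 3 = -3.5/3 = -1.1667
  S[W,W] = ((2.25)·(2.25) + (-2.75)·(-2.75) + (-0.75)·(-0.75) + (1.25)·(1.25)) / 3 = 14.75/3 = 4.9167

S is symmetric (S[j,i] = S[i,j]). Assembling:

S = [[6.25, -3.8333, 4.5833],
 [-3.8333, 4.3333, -1.1667],
 [4.5833, -1.1667, 4.9167]]


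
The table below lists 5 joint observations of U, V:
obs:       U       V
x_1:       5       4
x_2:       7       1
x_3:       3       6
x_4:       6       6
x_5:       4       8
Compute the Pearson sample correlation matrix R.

Step 1 — column means:
  mean(U) = (5 + 7 + 3 + 6 + 4) / 5 = 25/5 = 5
  mean(V) = (4 + 1 + 6 + 6 + 8) / 5 = 25/5 = 5

Step 2 — sample variances and covariances s[i,j] = (1/(n-1)) · Σ_k (x_{k,i} - mean_i) · (x_{k,j} - mean_j), with n-1 = 4:
  s[U,U] = ((0)·(0) + (2)·(2) + (-2)·(-2) + (1)·(1) + (-1)·(-1)) / 4 = 10/4 = 2.5
  s[U,V] = ((0)·(-1) + (2)·(-4) + (-2)·(1) + (1)·(1) + (-1)·(3)) / 4 = -12/4 = -3
  s[V,V] = ((-1)·(-1) + (-4)·(-4) + (1)·(1) + (1)·(1) + (3)·(3)) / 4 = 28/4 = 7
  Sample standard deviations s_i = √(s[i,i]):
  s(U) = √(2.5) = 1.5811
  s(V) = √(7) = 2.6458

Step 3 — r_{ij} = s_{ij} / (s_i · s_j):
  r[U,U] = 1 (diagonal).
  r[U,V] = -3 / (1.5811 · 2.6458) = -3 / 4.1833 = -0.7171
  r[V,V] = 1 (diagonal).

R is symmetric with unit diagonal. Assembling:

R = [[1, -0.7171],
 [-0.7171, 1]]


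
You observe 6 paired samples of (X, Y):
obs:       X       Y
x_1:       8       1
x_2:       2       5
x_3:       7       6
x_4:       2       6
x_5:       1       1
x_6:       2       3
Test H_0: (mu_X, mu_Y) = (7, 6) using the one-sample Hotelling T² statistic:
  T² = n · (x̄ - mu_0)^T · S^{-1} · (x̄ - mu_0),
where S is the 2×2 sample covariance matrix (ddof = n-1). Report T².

Step 1 — sample mean vector:
  mean(X) = (8 + 2 + 7 + 2 + 1 + 2) / 6 = 22/6 = 3.6667
  mean(Y) = (1 + 5 + 6 + 6 + 1 + 3) / 6 = 22/6 = 3.6667
  x̄ = (3.6667, 3.6667),  deviation x̄ - mu_0 = (3.6667, 3.6667) - (7, 6) = (-3.3333, -2.3333).

Step 2 — sample covariance matrix, S[i,j] = (1/(n-1)) · Σ_k (x_{k,i} - mean_i) · (x_{k,j} - mean_j), divisor n-1 = 5:
  S[X,X] = ((4.3333)·(4.3333) + (-1.6667)·(-1.6667) + (3.3333)·(3.3333) + (-1.6667)·(-1.6667) + (-2.6667)·(-2.6667) + (-1.6667)·(-1.6667)) / 5 = 45.3333/5 = 9.0667
  S[X,Y] = ((4.3333)·(-2.6667) + (-1.6667)·(1.3333) + (3.3333)·(2.3333) + (-1.6667)·(2.3333) + (-2.6667)·(-2.6667) + (-1.6667)·(-0.6667)) / 5 = -1.6667/5 = -0.3333
  S[Y,Y] = ((-2.6667)·(-2.6667) + (1.3333)·(1.3333) + (2.3333)·(2.3333) + (2.3333)·(2.3333) + (-2.6667)·(-2.6667) + (-0.6667)·(-0.6667)) / 5 = 27.3333/5 = 5.4667
  S = [[9.0667, -0.3333],
 [-0.3333, 5.4667]].

Step 3 — invert S. det(S) = 9.0667·5.4667 - (-0.3333)² = 49.4533.
  S^{-1} = (1/det) · [[d, -b], [-b, a]] = [[0.1105, 0.0067],
 [0.0067, 0.1833]].

Step 4 — quadratic form (x̄ - mu_0)^T · S^{-1} · (x̄ - mu_0):
  S^{-1} · (x̄ - mu_0) = (-0.3842, -0.4503),
  (x̄ - mu_0)^T · [...] = (-3.3333)·(-0.3842) + (-2.3333)·(-0.4503) = 2.3313.

Step 5 — scale by n: T² = 6 · 2.3313 = 13.9876.

T² ≈ 13.9876


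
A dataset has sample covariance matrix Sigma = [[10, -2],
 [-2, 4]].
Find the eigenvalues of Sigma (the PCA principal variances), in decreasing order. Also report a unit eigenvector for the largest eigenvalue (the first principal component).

Step 1 — characteristic polynomial of 2×2 Sigma:
  det(Sigma - λI) = λ² - trace · λ + det = 0.
  trace = 10 + 4 = 14, det = 10·4 - (-2)² = 36.
Step 2 — discriminant:
  Δ = trace² - 4·det = 196 - 144 = 52.
Step 3 — eigenvalues:
  λ = (trace ± √Δ)/2 = (14 ± 7.2111)/2,
  λ_1 = 10.6056,  λ_2 = 3.3944.

Step 4 — unit eigenvector for λ_1: solve (Sigma - λ_1 I)v = 0. First row:
  (10 - 10.6056)·v_x + (-2)·v_y = 0, i.e. (-0.6056)·v_x + (-2)·v_y = 0,
  so v ∝ (b, λ_1 - a) = (-2, 0.6056); multiply by -1 so the first entry is positive: u = (2, -0.6056).
  ||u|| = √((2)² + (-0.6056)²) = √(4.3667) ≈ 2.0897,
  v_1 = u/||u|| ≈ (0.9571, -0.2898) (||v_1|| = 1).

λ_1 = 10.6056,  λ_2 = 3.3944;  v_1 ≈ (0.9571, -0.2898)


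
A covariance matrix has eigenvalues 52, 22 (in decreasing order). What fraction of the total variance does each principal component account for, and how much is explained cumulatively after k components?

Step 1 — total variance = trace(Sigma) = Σ λ_i = 52 + 22 = 74.

Step 2 — fraction explained by component i = λ_i / Σ λ:
  PC1: 52/74 = 0.7027
  PC2: 22/74 = 0.2973

Step 3 — cumulative fraction after k components = (λ_1 + ... + λ_k) / Σ λ:
  k = 1: 52/74 = 0.7027
  k = 2: (52 + 22)/74 = 74/74 = 1

Summary (fraction, with percent):

explained: PC1 0.7027 (70.27%), PC2 0.2973 (29.73%);  cumulative: 0.7027, 1


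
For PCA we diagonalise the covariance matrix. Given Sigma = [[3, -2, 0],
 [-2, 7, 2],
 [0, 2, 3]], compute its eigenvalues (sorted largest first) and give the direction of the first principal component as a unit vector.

Step 1 — characteristic polynomial p(λ) = det(λI - Sigma) = λ³ - tr·λ² + c_1·λ - det, where tr = trace, c_1 = sum of the principal 2×2 minors, det = det(Sigma):
  tr = 3 + 7 + 3 = 13,
  c_1 = (3·7 - (-2)²) + (3·3 - (0)²) + (7·3 - (2)²) = 17 + 9 + 17 = 43,
  det = 3·(7·3 - (2)²) - (-2)·((-2)·3 - (2)·(0)) + (0)·((-2)·(2) - 7·(0)) = 3·(17) - (-2)·(-6) + (0)·(-4) = 39.
  So p(λ) = λ³ - 13λ² + 43λ - 39.
Step 2 — look for an integer root (rational root theorem: any rational root is an integer divisor of 39). Testing λ = 3:
  p(3) = 27 - 117 + 129 - 39 = 0  ✓
  Dividing out (λ - 3): p(λ) = (λ - 3)(λ² - 10λ + 13).
Step 3 — remaining eigenvalues from the quadratic λ² - 10λ + 13 = 0:
  Δ = 10² - 4·13 = 100 - 52 = 48,  λ = (10 ± √48)/2 = (10 ± 6.9282)/2 ≈ 8.4641 or 1.5359.
  Sorted: λ_1 = 8.4641,  λ_2 = 3,  λ_3 = 1.5359  (check: sum = 13 = tr ✓).

Step 4 — unit eigenvector for λ_1 ≈ 8.4641: v spans the null space of (Sigma - λ_1 I), whose rows are
  r_1 = (-5.4641, -2, 0),  r_2 = (-2, -1.4641, 2),  r_3 = (0, 2, -5.4641).
  v is orthogonal to every row, so take v ∝ r_1 × r_2 = ((-2)·(2) - (0)·(-1.4641), (0)·(-2) - (-5.4641)·(2), (-5.4641)·(-1.4641) - (-2)·(-2)) ≈ (-4, 10.9282, 4).
  Rescale (multiply by -1 so the first nonzero entry is positive): u = (4, -10.9282, -4).
  ||u|| = √((4)² + (-10.9282)² + (-4)²) = √(151.4256) ≈ 12.3055,  v_1 = u/||u|| ≈ (0.3251, -0.8881, -0.3251) (||v_1|| = 1).

λ_1 = 8.4641,  λ_2 = 3,  λ_3 = 1.5359;  v_1 ≈ (0.3251, -0.8881, -0.3251)


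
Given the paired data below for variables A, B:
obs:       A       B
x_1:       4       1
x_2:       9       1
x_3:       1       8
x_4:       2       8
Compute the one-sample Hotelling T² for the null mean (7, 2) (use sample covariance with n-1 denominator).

Step 1 — sample mean vector:
  mean(A) = (4 + 9 + 1 + 2) / 4 = 16/4 = 4
  mean(B) = (1 + 1 + 8 + 8) / 4 = 18/4 = 4.5
  x̄ = (4, 4.5),  deviation x̄ - mu_0 = (4, 4.5) - (7, 2) = (-3, 2.5).

Step 2 — sample covariance matrix, S[i,j] = (1/(n-1)) · Σ_k (x_{k,i} - mean_i) · (x_{k,j} - mean_j), divisor n-1 = 3:
  S[A,A] = ((0)·(0) + (5)·(5) + (-3)·(-3) + (-2)·(-2)) / 3 = 38/3 = 12.6667
  S[A,B] = ((0)·(-3.5) + (5)·(-3.5) + (-3)·(3.5) + (-2)·(3.5)) / 3 = -35/3 = -11.6667
  S[B,B] = ((-3.5)·(-3.5) + (-3.5)·(-3.5) + (3.5)·(3.5) + (3.5)·(3.5)) / 3 = 49/3 = 16.3333
  S = [[12.6667, -11.6667],
 [-11.6667, 16.3333]].

Step 3 — invert S. det(S) = 12.6667·16.3333 - (-11.6667)² = 70.7778.
  S^{-1} = (1/det) · [[d, -b], [-b, a]] = [[0.2308, 0.1648],
 [0.1648, 0.179]].

Step 4 — quadratic form (x̄ - mu_0)^T · S^{-1} · (x̄ - mu_0):
  S^{-1} · (x̄ - mu_0) = (-0.2802, -0.0471),
  (x̄ - mu_0)^T · [...] = (-3)·(-0.2802) + (2.5)·(-0.0471) = 0.7229.

Step 5 — scale by n: T² = 4 · 0.7229 = 2.8917.

T² ≈ 2.8917
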